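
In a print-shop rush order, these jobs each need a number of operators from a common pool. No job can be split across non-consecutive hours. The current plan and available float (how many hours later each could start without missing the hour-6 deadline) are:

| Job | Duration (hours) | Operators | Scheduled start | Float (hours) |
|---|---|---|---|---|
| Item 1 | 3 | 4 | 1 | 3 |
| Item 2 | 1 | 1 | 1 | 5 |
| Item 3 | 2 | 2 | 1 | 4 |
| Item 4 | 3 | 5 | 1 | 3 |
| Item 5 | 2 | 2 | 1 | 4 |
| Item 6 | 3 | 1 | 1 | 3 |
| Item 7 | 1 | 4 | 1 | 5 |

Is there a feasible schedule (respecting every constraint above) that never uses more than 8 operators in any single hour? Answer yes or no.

yes

Schedule Item 1@1, Item 2@1, Item 3@1, Item 4@4, Item 5@4, Item 6@4, Item 7@3: h1:7  h2:6  h3:8  h4:8  h5:8  h6:6 — peak 8 ≤ 8.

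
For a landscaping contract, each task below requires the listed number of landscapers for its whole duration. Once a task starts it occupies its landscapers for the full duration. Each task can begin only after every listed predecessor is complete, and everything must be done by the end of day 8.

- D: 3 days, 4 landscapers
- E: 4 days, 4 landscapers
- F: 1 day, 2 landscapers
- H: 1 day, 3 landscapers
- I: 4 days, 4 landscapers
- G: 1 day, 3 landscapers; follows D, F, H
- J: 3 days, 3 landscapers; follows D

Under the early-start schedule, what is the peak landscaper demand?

17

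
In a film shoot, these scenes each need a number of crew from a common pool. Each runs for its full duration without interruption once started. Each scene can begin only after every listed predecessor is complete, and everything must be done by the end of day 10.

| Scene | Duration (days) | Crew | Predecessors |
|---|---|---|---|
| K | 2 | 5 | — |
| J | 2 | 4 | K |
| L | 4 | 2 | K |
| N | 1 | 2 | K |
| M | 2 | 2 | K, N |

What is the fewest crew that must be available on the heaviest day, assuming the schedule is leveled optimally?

5

Early-start (K@1, J@3, L@3, N@3, M@4) gives peak 8: d1:5  d2:5  d3:8  d4:8  d5:4  d6:2  d7:0  d8:0  d9:0  d10:0.
Shift L→5, N→5, M→6.
Schedule K@1, J@3, L@5, N@5, M@6: d1:5  d2:5  d3:4  d4:4  d5:4  d6:4  d7:4  d8:2  d9:0  d10:0 — peak 5.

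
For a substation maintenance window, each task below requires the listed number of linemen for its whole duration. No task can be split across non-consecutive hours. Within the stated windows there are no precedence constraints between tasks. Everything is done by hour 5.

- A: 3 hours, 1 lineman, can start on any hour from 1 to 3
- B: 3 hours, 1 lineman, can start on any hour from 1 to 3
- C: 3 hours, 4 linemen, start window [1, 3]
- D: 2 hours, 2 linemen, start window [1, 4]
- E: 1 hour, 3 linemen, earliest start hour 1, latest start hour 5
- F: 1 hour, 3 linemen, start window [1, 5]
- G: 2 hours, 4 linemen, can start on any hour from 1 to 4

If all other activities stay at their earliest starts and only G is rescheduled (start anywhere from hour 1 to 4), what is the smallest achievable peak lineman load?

G@1: h1:18  h2:12  h3:6  h4:0  h5:0 → peak 18
G@2: h1:14  h2:12  h3:10  h4:0  h5:0 → peak 14
G@3: h1:14  h2:8  h3:10  h4:4  h5:0 → peak 14
G@4: h1:14  h2:8  h3:6  h4:4  h5:4 → peak 14
Best is G@2, peak 14.

14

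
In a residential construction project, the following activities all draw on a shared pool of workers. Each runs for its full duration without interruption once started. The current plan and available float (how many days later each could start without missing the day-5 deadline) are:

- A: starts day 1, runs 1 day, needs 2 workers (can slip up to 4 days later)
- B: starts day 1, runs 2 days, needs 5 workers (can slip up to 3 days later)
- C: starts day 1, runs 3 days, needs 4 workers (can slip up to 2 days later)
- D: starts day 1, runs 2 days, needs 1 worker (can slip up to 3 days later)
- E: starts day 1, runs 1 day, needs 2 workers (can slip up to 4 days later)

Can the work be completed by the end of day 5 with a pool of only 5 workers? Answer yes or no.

no

Total worker-days = 28; over 5 days the average is 28/5 > 5, so some day must exceed 5.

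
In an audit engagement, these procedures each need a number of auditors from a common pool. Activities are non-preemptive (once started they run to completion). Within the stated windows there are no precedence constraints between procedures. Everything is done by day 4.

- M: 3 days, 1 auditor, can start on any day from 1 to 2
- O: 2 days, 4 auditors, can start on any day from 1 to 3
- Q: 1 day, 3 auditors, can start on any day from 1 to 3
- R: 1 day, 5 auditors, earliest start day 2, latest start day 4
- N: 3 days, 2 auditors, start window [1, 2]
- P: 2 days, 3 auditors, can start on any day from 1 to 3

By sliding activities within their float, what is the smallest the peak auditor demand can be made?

Early-start (M@1, O@1, Q@1, R@2, N@1, P@1) gives peak 15: d1:13  d2:15  d3:3  d4:0.
Shift Q→3, R→4, P→3.
Schedule M@1, O@1, Q@3, R@4, N@1, P@3: d1:7  d2:7  d3:9  d4:8 — peak 9.

9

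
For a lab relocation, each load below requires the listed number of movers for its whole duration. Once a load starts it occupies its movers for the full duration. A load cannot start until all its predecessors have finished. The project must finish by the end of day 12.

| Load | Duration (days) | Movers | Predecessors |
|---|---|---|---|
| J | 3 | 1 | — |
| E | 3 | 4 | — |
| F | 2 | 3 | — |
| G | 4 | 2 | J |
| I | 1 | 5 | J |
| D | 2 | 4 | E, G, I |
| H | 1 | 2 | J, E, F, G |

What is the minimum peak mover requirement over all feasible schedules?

Early-start (J@1, E@1, F@1, G@4, I@4, D@8, H@8) gives peak 8: d1:8  d2:8  d3:5  d4:7  d5:2  d6:2  d7:2  d8:6  d9:4  d10:0  d11:0  d12:0.
Shift F→4, I→8, D→9, H→11.
Schedule J@1, E@1, F@4, G@4, I@8, D@9, H@11: d1:5  d2:5  d3:5  d4:5  d5:5  d6:2  d7:2  d8:5  d9:4  d10:4  d11:2  d12:0 — peak 5.

5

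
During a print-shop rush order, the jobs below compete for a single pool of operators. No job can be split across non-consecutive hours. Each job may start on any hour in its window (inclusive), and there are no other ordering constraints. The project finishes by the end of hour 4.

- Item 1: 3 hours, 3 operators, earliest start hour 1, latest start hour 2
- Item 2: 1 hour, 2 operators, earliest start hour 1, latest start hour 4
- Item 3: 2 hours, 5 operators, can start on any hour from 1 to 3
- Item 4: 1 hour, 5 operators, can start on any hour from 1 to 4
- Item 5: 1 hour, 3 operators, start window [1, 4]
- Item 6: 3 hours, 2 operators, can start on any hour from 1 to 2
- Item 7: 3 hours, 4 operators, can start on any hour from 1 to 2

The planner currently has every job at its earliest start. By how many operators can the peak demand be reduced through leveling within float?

10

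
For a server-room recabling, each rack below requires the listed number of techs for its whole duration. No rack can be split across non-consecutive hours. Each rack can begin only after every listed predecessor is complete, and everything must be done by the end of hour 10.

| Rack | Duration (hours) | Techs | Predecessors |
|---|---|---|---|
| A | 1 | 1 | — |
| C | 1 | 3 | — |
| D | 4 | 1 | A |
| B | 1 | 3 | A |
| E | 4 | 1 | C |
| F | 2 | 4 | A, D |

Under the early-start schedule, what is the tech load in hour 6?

4

At early start, hour 6 has: F.
Demand: 4 = 4.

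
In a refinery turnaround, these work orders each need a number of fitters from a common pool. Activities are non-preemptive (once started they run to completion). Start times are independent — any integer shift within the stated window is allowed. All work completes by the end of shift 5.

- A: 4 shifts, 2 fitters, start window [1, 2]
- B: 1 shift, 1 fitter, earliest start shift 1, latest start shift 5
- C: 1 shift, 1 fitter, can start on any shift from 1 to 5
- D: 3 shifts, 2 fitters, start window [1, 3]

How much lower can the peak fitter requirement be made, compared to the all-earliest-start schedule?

2

Early-start peak: s1:6  s2:4  s3:4  s4:2  s5:0 ⇒ 6.
Leveled (A@1, B@1, C@1, D@2): s1:4  s2:4  s3:4  s4:4  s5:0 ⇒ 4.
Reduction 6 − 4 = 2.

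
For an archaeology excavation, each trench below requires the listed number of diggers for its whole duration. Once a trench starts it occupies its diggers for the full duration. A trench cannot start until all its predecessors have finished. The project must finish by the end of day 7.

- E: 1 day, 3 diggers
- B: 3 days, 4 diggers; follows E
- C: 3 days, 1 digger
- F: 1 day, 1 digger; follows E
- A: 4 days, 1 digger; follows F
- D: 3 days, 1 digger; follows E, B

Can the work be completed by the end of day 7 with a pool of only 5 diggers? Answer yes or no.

Schedule E@1, B@2, C@5, F@2, A@3, D@5: d1:3  d2:5  d3:5  d4:5  d5:3  d6:3  d7:2 — peak 5 ≤ 5.

yes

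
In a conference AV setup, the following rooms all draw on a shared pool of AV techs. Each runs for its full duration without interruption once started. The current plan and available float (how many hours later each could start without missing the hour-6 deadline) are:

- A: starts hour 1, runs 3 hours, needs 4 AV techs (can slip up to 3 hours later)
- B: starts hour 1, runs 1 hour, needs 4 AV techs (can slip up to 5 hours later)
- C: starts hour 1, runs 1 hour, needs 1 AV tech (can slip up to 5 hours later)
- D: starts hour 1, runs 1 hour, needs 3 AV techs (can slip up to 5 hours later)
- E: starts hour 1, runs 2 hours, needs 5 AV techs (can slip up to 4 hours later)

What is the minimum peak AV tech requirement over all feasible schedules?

7

Early-start (A@1, B@1, C@1, D@1, E@1) gives peak 17: h1:17  h2:9  h3:4  h4:0  h5:0  h6:0.
Shift B→4, D→2, E→5.
Schedule A@1, B@4, C@1, D@2, E@5: h1:5  h2:7  h3:4  h4:4  h5:5  h6:5 — peak 7.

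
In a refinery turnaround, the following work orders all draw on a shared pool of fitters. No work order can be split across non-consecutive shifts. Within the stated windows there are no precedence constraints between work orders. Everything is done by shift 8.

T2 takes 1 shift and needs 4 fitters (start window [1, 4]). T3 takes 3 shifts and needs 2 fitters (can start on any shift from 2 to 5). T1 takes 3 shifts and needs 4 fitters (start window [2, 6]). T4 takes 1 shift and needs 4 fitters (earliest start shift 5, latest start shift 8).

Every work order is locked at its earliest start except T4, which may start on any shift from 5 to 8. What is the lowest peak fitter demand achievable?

6

T4@5: s1:4  s2:6  s3:6  s4:6  s5:4  s6:0  s7:0  s8:0 → peak 6
T4@6: s1:4  s2:6  s3:6  s4:6  s5:0  s6:4  s7:0  s8:0 → peak 6
T4@7: s1:4  s2:6  s3:6  s4:6  s5:0  s6:0  s7:4  s8:0 → peak 6
T4@8: s1:4  s2:6  s3:6  s4:6  s5:0  s6:0  s7:0  s8:4 → peak 6
Best is T4@5, peak 6.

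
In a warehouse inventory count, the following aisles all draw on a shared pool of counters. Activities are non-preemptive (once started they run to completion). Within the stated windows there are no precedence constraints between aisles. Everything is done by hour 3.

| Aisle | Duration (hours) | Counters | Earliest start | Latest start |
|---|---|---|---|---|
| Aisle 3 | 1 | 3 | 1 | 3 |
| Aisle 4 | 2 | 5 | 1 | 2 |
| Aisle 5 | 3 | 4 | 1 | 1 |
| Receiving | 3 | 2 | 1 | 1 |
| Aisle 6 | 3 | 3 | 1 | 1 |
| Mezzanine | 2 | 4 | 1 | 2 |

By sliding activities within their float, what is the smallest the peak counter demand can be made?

Early-start (Aisle 3@1, Aisle 4@1, Aisle 5@1, Receiving@1, Aisle 6@1, Mezzanine@1) gives peak 21: h1:21  h2:18  h3:9.
Shift Mezzanine→2.
Schedule Aisle 3@1, Aisle 4@1, Aisle 5@1, Receiving@1, Aisle 6@1, Mezzanine@2: h1:17  h2:18  h3:13 — peak 18.
No arrangement of the 12 feasible schedules does better.

18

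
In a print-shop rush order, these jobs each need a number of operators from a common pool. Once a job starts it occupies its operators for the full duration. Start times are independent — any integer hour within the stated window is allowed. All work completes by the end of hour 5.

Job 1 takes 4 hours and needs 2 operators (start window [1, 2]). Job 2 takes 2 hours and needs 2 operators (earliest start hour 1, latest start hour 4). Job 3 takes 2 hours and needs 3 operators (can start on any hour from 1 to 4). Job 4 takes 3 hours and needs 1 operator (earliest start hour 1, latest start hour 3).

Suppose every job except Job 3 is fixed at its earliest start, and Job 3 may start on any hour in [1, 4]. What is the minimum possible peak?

5

Job 3@1: h1:8  h2:8  h3:3  h4:2  h5:0 → peak 8
Job 3@2: h1:5  h2:8  h3:6  h4:2  h5:0 → peak 8
Job 3@3: h1:5  h2:5  h3:6  h4:5  h5:0 → peak 6
Job 3@4: h1:5  h2:5  h3:3  h4:5  h5:3 → peak 5
Best is Job 3@4, peak 5.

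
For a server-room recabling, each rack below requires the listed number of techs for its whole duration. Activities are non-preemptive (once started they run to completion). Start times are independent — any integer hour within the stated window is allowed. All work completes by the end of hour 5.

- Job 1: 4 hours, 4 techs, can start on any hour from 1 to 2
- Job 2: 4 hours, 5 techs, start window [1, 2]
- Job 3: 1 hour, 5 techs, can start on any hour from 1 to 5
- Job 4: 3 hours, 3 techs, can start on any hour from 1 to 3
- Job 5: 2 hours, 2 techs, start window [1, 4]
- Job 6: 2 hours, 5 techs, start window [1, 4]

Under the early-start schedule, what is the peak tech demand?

24

Early-start schedule: Job 1@1, Job 2@1, Job 3@1, Job 4@1, Job 5@1, Job 6@1.
Load per hour: hour 1: 24, hour 2: 19, hour 3: 12, hour 4: 9, hour 5: 0.
Peak is 24.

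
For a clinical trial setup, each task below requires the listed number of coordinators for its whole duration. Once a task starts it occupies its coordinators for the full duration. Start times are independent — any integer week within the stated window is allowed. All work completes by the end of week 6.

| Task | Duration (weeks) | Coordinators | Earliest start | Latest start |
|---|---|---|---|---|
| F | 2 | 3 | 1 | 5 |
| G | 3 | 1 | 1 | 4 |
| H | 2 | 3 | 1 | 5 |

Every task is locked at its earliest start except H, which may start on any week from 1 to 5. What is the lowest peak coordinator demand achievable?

4

H@1: w1:7  w2:7  w3:1  w4:0  w5:0  w6:0 → peak 7
H@2: w1:4  w2:7  w3:4  w4:0  w5:0  w6:0 → peak 7
H@3: w1:4  w2:4  w3:4  w4:3  w5:0  w6:0 → peak 4
H@4: w1:4  w2:4  w3:1  w4:3  w5:3  w6:0 → peak 4
H@5: w1:4  w2:4  w3:1  w4:0  w5:3  w6:3 → peak 4
Best is H@3, peak 4.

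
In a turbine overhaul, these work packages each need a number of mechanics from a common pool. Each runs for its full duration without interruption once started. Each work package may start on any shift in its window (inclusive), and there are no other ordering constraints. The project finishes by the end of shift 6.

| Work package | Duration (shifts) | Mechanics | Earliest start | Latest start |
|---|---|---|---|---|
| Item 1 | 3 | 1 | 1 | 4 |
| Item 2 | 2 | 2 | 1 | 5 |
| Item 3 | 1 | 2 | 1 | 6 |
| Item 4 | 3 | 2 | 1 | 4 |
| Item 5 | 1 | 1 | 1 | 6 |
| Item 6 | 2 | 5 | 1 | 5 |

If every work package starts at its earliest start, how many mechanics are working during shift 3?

3

At early start, shift 3 has: Item 1, Item 4.
Demand: 1 + 2 = 3.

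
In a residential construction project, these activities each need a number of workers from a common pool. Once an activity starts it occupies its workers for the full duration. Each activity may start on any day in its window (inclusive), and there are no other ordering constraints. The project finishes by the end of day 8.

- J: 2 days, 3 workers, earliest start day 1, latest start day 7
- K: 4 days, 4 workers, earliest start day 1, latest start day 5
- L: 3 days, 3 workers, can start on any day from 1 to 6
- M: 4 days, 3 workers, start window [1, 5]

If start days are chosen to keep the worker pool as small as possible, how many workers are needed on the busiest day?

Early-start (J@1, K@1, L@1, M@1) gives peak 13: d1:13  d2:13  d3:10  d4:7  d5:0  d6:0  d7:0  d8:0.
Shift L→3, M→5.
Schedule J@1, K@1, L@3, M@5: d1:7  d2:7  d3:7  d4:7  d5:6  d6:3  d7:3  d8:3 — peak 7.

7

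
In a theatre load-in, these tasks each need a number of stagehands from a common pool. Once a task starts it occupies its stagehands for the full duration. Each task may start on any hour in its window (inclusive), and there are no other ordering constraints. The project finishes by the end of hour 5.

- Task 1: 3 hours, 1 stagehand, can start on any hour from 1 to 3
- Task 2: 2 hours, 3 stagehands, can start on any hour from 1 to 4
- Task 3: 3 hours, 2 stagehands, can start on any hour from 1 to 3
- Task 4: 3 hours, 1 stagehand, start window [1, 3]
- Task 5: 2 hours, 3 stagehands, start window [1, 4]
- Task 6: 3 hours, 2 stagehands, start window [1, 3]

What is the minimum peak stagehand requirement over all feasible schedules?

6

Early-start (Task 1@1, Task 2@1, Task 3@1, Task 4@1, Task 5@1, Task 6@1) gives peak 12: h1:12  h2:12  h3:6  h4:0  h5:0.
Shift Task 4→3, Task 5→4, Task 6→3.
Schedule Task 1@1, Task 2@1, Task 3@1, Task 4@3, Task 5@4, Task 6@3: h1:6  h2:6  h3:6  h4:6  h5:6 — peak 6.
Total stagehand-hours = 30 over 5 hours ⇒ peak ≥ ⌈30/5⌉ = 6, so 6 is optimal.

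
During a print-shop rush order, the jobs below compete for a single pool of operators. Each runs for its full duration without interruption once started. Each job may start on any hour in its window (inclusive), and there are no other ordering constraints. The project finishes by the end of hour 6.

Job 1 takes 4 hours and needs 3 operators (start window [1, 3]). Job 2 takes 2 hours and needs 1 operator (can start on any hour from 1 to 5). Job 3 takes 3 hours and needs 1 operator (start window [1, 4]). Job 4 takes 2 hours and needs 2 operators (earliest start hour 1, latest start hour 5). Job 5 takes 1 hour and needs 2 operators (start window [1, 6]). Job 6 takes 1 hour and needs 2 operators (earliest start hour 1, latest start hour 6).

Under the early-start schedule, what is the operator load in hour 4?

At early start, hour 4 has: Job 1.
Demand: 3 = 3.

3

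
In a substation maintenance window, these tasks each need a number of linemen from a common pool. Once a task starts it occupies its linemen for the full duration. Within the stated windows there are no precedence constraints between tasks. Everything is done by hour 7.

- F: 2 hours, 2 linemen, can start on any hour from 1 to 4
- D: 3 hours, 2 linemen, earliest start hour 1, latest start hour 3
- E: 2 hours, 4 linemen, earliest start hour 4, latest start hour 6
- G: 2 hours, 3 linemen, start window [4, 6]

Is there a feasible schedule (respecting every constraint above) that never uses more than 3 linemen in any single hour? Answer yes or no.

no

Total lineman-hours = 24; over 7 hours the average is 24/7 > 3, so some hour must exceed 3.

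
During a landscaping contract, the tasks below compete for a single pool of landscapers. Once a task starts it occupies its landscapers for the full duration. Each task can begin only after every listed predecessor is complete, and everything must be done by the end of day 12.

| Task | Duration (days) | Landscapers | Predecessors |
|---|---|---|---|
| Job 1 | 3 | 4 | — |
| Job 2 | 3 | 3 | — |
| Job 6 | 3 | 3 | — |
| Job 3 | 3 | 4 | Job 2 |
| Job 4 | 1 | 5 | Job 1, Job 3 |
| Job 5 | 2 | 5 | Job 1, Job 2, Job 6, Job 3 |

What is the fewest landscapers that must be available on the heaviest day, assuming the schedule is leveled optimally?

6

Early-start (Job 1@1, Job 2@1, Job 6@1, Job 3@4, Job 4@7, Job 5@7) gives peak 10: d1:10  d2:10  d3:10  d4:4  d5:4  d6:4  d7:10  d8:5  d9:0  d10:0  d11:0  d12:0.
Shift Job 2→4, Job 6→4, Job 3→7, Job 4→10, Job 5→11.
Schedule Job 1@1, Job 2@4, Job 6@4, Job 3@7, Job 4@10, Job 5@11: d1:4  d2:4  d3:4  d4:6  d5:6  d6:6  d7:4  d8:4  d9:4  d10:5  d11:5  d12:5 — peak 6.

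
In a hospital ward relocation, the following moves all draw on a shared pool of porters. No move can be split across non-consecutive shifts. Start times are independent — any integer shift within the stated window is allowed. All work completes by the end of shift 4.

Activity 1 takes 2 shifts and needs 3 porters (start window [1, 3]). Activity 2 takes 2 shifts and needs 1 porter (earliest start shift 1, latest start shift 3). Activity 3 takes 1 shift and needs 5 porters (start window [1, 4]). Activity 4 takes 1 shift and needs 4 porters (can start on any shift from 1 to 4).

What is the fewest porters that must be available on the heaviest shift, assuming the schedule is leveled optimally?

5

Early-start (Activity 1@1, Activity 2@1, Activity 3@1, Activity 4@1) gives peak 13: s1:13  s2:4  s3:0  s4:0.
Shift Activity 3→3, Activity 4→4.
Schedule Activity 1@1, Activity 2@1, Activity 3@3, Activity 4@4: s1:4  s2:4  s3:5  s4:4 — peak 5.
Total porter-shifts = 17 over 4 shifts ⇒ peak ≥ ⌈17/4⌉ = 5, so 5 is optimal.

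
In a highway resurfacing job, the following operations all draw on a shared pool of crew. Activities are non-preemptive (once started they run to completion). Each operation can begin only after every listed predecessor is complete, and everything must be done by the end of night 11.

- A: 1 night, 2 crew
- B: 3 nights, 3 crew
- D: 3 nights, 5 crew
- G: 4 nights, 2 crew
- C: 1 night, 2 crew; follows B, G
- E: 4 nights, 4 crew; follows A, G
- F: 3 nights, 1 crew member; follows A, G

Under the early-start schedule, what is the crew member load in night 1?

At early start, night 1 has: A, B, D, G.
Demand: 2 + 3 + 5 + 2 = 12.

12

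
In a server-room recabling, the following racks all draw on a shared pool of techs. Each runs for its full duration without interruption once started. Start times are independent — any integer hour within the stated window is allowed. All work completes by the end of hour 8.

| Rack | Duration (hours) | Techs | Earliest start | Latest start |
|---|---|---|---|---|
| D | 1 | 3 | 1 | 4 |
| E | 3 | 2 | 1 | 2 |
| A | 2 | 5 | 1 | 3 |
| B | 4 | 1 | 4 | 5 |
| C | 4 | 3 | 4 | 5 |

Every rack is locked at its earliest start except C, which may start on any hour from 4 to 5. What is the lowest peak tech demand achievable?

C@4: h1:10  h2:7  h3:2  h4:4  h5:4  h6:4  h7:4  h8:0 → peak 10
C@5: h1:10  h2:7  h3:2  h4:1  h5:4  h6:4  h7:4  h8:3 → peak 10
Best is C@4, peak 10.

10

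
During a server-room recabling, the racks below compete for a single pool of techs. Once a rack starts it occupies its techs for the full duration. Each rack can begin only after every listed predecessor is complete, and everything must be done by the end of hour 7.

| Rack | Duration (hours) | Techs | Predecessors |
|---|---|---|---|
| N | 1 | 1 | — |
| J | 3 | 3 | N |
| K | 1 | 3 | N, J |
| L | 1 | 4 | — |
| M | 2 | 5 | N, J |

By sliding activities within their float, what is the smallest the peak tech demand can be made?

5

Early-start (N@1, J@2, K@5, L@1, M@5) gives peak 8: h1:5  h2:3  h3:3  h4:3  h5:8  h6:5  h7:0.
Shift M→6.
Schedule N@1, J@2, K@5, L@1, M@6: h1:5  h2:3  h3:3  h4:3  h5:3  h6:5  h7:5 — peak 5.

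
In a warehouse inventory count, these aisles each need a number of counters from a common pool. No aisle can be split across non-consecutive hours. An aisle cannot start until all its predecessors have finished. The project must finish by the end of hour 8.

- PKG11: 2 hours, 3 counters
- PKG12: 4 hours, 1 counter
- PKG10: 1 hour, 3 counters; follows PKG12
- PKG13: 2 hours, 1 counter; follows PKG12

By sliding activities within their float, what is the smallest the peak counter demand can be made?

4

Schedule PKG11@1, PKG12@1, PKG10@5, PKG13@5: h1:4  h2:4  h3:1  h4:1  h5:4  h6:1  h7:0  h8:0 — peak 4.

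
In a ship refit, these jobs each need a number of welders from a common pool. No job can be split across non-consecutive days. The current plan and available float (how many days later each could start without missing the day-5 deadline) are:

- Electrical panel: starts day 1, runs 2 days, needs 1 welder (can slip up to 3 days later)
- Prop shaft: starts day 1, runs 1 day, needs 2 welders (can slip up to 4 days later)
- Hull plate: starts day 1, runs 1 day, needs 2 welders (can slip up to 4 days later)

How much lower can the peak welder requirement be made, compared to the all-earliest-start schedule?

3

Early-start peak: d1:5  d2:1  d3:0  d4:0  d5:0 ⇒ 5.
Leveled (Electrical panel@1, Prop shaft@3, Hull plate@4): d1:1  d2:1  d3:2  d4:2  d5:0 ⇒ 2.
Reduction 5 − 2 = 3.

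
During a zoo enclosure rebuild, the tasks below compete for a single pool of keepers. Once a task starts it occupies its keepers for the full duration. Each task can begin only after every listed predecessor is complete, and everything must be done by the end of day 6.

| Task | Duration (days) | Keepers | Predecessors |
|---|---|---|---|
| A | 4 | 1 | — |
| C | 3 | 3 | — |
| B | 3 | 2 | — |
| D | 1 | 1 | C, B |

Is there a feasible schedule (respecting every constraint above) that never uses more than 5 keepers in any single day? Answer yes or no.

no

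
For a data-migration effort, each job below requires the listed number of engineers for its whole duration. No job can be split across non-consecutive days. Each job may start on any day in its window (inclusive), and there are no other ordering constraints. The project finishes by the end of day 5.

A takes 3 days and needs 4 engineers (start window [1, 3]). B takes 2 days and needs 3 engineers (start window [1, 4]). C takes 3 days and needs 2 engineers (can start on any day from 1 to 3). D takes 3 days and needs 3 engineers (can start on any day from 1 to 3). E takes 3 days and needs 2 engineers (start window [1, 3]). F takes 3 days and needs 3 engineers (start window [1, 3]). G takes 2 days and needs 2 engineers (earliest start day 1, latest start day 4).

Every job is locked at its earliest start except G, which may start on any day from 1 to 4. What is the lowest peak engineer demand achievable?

G@1: d1:19  d2:19  d3:14  d4:0  d5:0 → peak 19
G@2: d1:17  d2:19  d3:16  d4:0  d5:0 → peak 19
G@3: d1:17  d2:17  d3:16  d4:2  d5:0 → peak 17
G@4: d1:17  d2:17  d3:14  d4:2  d5:2 → peak 17
Best is G@3, peak 17.

17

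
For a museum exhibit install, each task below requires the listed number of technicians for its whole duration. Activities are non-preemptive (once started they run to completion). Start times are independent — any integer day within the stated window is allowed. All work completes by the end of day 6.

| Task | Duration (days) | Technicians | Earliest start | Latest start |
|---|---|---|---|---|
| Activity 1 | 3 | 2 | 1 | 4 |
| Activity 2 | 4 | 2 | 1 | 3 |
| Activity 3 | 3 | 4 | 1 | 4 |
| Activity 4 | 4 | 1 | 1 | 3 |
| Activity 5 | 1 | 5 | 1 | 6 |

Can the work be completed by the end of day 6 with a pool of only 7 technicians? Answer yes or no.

Schedule Activity 1@1, Activity 2@2, Activity 3@4, Activity 4@2, Activity 5@1: d1:7  d2:5  d3:5  d4:7  d5:7  d6:4 — peak 7 ≤ 7.

yes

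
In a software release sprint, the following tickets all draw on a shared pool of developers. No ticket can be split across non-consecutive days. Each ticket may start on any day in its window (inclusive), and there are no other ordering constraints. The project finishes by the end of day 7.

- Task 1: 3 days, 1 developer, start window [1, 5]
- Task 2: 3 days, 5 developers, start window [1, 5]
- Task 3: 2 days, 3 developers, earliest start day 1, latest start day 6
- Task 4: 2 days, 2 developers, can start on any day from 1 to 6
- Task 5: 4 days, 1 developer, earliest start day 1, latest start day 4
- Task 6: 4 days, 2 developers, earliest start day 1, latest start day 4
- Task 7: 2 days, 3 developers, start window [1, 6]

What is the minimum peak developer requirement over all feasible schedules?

7

Early-start (Task 1@1, Task 2@1, Task 3@1, Task 4@1, Task 5@1, Task 6@1, Task 7@1) gives peak 17: d1:17  d2:17  d3:9  d4:3  d5:0  d6:0  d7:0.
Shift Task 3→4, Task 4→5, Task 6→4, Task 7→6.
Schedule Task 1@1, Task 2@1, Task 3@4, Task 4@5, Task 5@1, Task 6@4, Task 7@6: d1:7  d2:7  d3:7  d4:6  d5:7  d6:7  d7:5 — peak 7.
Total developer-days = 46 over 7 days ⇒ peak ≥ ⌈46/7⌉ = 7, so 7 is optimal.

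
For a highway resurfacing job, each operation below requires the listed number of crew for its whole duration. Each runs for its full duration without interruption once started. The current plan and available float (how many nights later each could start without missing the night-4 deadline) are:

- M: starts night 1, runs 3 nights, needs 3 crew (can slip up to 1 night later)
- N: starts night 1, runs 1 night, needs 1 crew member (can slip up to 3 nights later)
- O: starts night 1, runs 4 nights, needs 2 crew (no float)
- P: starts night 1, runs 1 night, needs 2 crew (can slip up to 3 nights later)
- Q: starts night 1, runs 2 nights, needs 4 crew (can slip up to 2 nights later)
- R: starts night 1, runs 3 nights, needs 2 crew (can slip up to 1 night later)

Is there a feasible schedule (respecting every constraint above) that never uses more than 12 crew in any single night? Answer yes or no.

Schedule M@1, N@1, O@1, P@1, Q@2, R@1: n1:10  n2:11  n3:11  n4:2 — peak 11 ≤ 12.

yes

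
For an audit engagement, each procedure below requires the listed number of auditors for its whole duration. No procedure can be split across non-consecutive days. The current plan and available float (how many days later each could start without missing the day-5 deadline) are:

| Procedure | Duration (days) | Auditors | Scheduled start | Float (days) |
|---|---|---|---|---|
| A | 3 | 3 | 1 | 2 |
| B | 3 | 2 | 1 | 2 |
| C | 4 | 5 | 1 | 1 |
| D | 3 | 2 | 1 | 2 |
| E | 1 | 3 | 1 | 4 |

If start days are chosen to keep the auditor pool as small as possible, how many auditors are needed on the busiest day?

12

Early-start (A@1, B@1, C@1, D@1, E@1) gives peak 15: d1:15  d2:12  d3:12  d4:5  d5:0.
Shift E→4.
Schedule A@1, B@1, C@1, D@1, E@4: d1:12  d2:12  d3:12  d4:8  d5:0 — peak 12.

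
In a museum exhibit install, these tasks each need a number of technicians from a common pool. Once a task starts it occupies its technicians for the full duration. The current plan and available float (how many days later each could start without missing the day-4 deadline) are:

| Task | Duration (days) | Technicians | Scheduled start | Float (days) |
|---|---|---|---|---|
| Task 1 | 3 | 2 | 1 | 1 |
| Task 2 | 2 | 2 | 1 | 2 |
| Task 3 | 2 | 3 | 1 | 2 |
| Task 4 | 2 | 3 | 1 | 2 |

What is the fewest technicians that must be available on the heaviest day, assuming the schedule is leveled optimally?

Early-start (Task 1@1, Task 2@1, Task 3@1, Task 4@1) gives peak 10: d1:10  d2:10  d3:2  d4:0.
Shift Task 4→3.
Schedule Task 1@1, Task 2@1, Task 3@1, Task 4@3: d1:7  d2:7  d3:5  d4:3 — peak 7.

7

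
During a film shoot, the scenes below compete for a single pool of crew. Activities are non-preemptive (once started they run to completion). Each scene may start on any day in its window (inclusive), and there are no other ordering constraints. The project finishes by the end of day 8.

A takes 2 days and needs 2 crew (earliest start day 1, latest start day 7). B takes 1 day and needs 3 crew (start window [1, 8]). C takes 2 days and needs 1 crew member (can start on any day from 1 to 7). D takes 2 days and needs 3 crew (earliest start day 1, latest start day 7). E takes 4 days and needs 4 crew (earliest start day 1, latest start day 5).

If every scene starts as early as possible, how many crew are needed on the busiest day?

Early-start schedule: A@1, B@1, C@1, D@1, E@1.
Load per day: day 1: 13, day 2: 10, day 3: 4, day 4: 4, day 5: 0, day 6: 0, day 7: 0, day 8: 0.
Peak is 13.

13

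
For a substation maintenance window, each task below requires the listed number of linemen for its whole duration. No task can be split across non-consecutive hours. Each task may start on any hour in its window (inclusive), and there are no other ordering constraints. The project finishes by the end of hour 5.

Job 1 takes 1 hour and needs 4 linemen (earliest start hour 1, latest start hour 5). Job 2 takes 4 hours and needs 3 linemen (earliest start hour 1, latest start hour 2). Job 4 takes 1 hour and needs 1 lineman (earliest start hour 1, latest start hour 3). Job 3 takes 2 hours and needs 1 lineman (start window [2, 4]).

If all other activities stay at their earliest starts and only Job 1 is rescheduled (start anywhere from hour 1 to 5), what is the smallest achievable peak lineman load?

Job 1@1: h1:8  h2:4  h3:4  h4:3  h5:0 → peak 8
Job 1@2: h1:4  h2:8  h3:4  h4:3  h5:0 → peak 8
Job 1@3: h1:4  h2:4  h3:8  h4:3  h5:0 → peak 8
Job 1@4: h1:4  h2:4  h3:4  h4:7  h5:0 → peak 7
Job 1@5: h1:4  h2:4  h3:4  h4:3  h5:4 → peak 4
Best is Job 1@5, peak 4.

4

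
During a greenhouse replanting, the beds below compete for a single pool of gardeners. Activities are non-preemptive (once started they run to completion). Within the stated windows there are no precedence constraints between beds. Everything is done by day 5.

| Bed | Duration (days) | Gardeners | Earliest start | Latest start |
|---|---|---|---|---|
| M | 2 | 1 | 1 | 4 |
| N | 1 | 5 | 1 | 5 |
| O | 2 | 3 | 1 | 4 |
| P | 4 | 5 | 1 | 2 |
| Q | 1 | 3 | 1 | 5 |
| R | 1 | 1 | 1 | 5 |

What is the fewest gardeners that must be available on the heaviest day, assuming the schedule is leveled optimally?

8

Early-start (M@1, N@1, O@1, P@1, Q@1, R@1) gives peak 18: d1:18  d2:9  d3:5  d4:5  d5:0.
Shift O→3, P→2, Q→5.
Schedule M@1, N@1, O@3, P@2, Q@5, R@1: d1:7  d2:6  d3:8  d4:8  d5:8 — peak 8.
Total gardener-days = 37 over 5 days ⇒ peak ≥ ⌈37/5⌉ = 8, so 8 is optimal.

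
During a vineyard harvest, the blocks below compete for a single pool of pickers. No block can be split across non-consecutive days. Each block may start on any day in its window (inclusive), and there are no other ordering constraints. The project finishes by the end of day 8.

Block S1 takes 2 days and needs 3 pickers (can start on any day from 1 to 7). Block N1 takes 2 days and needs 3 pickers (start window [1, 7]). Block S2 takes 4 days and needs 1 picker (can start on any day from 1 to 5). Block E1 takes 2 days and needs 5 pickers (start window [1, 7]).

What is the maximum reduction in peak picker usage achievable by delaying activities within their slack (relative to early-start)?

7

Early-start peak: d1:12  d2:12  d3:1  d4:1  d5:0  d6:0  d7:0  d8:0 ⇒ 12.
Leveled (Block S1@1, Block N1@3, Block S2@1, Block E1@5): d1:4  d2:4  d3:4  d4:4  d5:5  d6:5  d7:0  d8:0 ⇒ 5.
Reduction 12 − 5 = 7.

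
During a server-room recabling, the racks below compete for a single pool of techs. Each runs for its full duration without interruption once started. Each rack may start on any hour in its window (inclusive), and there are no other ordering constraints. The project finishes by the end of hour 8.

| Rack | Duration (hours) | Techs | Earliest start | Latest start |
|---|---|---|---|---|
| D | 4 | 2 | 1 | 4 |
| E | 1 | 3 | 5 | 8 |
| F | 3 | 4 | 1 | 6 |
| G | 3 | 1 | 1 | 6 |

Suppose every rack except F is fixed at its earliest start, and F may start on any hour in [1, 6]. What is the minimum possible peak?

4

F@1: h1:7  h2:7  h3:7  h4:2  h5:3  h6:0  h7:0  h8:0 → peak 7
F@2: h1:3  h2:7  h3:7  h4:6  h5:3  h6:0  h7:0  h8:0 → peak 7
F@3: h1:3  h2:3  h3:7  h4:6  h5:7  h6:0  h7:0  h8:0 → peak 7
F@4: h1:3  h2:3  h3:3  h4:6  h5:7  h6:4  h7:0  h8:0 → peak 7
F@5: h1:3  h2:3  h3:3  h4:2  h5:7  h6:4  h7:4  h8:0 → peak 7
F@6: h1:3  h2:3  h3:3  h4:2  h5:3  h6:4  h7:4  h8:4 → peak 4
Best is F@6, peak 4.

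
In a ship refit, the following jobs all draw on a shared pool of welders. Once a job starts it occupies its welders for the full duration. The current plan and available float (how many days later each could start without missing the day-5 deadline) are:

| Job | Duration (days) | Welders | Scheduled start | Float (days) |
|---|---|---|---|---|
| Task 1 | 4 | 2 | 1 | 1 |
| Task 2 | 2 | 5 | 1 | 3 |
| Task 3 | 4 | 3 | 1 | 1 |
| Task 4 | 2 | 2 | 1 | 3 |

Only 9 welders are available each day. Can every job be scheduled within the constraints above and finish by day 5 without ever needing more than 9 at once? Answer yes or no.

The minimum achievable peak is 10; 9 < 10, so no feasible schedule stays within the cap.

no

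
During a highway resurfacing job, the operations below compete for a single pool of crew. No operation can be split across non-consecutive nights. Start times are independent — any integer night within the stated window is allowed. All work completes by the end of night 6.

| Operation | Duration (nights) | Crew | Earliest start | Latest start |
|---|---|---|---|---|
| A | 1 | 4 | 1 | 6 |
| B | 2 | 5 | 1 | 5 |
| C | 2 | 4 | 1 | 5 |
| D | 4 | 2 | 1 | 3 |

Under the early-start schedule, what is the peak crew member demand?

15

Early-start schedule: A@1, B@1, C@1, D@1.
Load per night: night 1: 15, night 2: 11, night 3: 2, night 4: 2, night 5: 0, night 6: 0.
Peak is 15.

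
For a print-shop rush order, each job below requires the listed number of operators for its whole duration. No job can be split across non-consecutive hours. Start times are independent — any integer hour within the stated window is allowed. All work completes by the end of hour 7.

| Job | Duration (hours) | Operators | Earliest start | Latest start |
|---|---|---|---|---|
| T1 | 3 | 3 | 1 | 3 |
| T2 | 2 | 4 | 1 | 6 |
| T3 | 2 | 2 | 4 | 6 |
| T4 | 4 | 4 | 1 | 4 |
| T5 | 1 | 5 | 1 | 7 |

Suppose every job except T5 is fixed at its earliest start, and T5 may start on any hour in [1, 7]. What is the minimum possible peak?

11

T5@1: h1:16  h2:11  h3:7  h4:6  h5:2  h6:0  h7:0 → peak 16
T5@2: h1:11  h2:16  h3:7  h4:6  h5:2  h6:0  h7:0 → peak 16
T5@3: h1:11  h2:11  h3:12  h4:6  h5:2  h6:0  h7:0 → peak 12
T5@4: h1:11  h2:11  h3:7  h4:11  h5:2  h6:0  h7:0 → peak 11
T5@5: h1:11  h2:11  h3:7  h4:6  h5:7  h6:0  h7:0 → peak 11
T5@6: h1:11  h2:11  h3:7  h4:6  h5:2  h6:5  h7:0 → peak 11
T5@7: h1:11  h2:11  h3:7  h4:6  h5:2  h6:0  h7:5 → peak 11
Best is T5@4, peak 11.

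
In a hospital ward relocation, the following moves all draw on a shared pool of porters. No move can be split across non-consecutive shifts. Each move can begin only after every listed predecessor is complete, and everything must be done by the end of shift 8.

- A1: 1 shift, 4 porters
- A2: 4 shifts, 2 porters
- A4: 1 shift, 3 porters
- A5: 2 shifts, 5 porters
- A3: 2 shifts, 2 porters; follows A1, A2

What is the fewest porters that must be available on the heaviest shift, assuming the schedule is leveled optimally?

Early-start (A1@1, A2@1, A4@1, A5@1, A3@5) gives peak 14: s1:14  s2:7  s3:2  s4:2  s5:2  s6:2  s7:0  s8:0.
Shift A4→2, A5→5, A3→7.
Schedule A1@1, A2@1, A4@2, A5@5, A3@7: s1:6  s2:5  s3:2  s4:2  s5:5  s6:5  s7:2  s8:2 — peak 6.

6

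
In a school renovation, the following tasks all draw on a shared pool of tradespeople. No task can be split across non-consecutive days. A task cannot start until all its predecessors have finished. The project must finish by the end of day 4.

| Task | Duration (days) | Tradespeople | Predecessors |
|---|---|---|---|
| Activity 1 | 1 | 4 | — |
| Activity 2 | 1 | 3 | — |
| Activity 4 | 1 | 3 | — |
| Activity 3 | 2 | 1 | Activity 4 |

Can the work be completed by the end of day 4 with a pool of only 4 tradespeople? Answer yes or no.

Schedule Activity 1@1, Activity 2@3, Activity 4@2, Activity 3@3: d1:4  d2:3  d3:4  d4:1 — peak 4 ≤ 4.

yes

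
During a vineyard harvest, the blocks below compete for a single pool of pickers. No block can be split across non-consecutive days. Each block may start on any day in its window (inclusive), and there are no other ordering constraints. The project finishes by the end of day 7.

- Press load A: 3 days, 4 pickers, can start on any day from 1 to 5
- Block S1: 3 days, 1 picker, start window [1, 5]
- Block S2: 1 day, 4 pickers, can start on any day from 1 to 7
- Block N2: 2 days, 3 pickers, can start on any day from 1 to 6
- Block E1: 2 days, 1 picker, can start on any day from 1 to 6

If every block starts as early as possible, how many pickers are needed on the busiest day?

13

Early-start schedule: Press load A@1, Block S1@1, Block S2@1, Block N2@1, Block E1@1.
Load per day: day 1: 13, day 2: 9, day 3: 5, day 4: 0, day 5: 0, day 6: 0, day 7: 0.
Peak is 13.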